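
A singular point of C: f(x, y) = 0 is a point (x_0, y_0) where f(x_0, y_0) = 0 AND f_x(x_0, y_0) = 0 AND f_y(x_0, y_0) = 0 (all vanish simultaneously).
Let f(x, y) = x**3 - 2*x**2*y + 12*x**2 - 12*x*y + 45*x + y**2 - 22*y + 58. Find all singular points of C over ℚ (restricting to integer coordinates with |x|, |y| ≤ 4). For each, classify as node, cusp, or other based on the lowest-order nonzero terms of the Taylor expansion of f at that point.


Singular points: {(-3, 2)}; classification: node.

Compute partial derivatives:
  f_x = 3*x**2 - 4*x*y + 24*x - 12*y + 45.
  f_y = -2*x**2 - 12*x + 2*y - 22.
Scan x_0 ∈ {−4, ..., 4}. For each x_0, f_y(x_0, y) is a polynomial in y; find its integer roots y ∈ {−4, ..., 4}, then test f_x and f at those candidates.
  x = -4: f_y(-4, y) = 2*y - 6; vanishes at y ∈ {3}. (-4, 3): f_x = 9 ≠ 0.
  x = -3: f_y(-3, y) = 2*y - 4; vanishes at y ∈ {2}. (-3, 2): f_x = 0, f = 0 — SINGULAR.
  x = -2: f_y(-2, y) = 2*y - 6; vanishes at y ∈ {3}. (-2, 3): f_x = -3 ≠ 0.
  x = -1: f_y(-1, y) = 2*y - 12; no integer root y with |y| ≤ 4.
  x = 0: f_y(0, y) = 2*y - 22; no integer root y with |y| ≤ 4.
  x = 1: f_y(1, y) = 2*y - 36; no integer root y with |y| ≤ 4.
  x = 2: f_y(2, y) = 2*y - 54; no integer root y with |y| ≤ 4.
  x = 3: f_y(3, y) = 2*y - 76; no integer root y with |y| ≤ 4.
  x = 4: f_y(4, y) = 2*y - 102; no integer root y with |y| ≤ 4.
Only singular point on the grid: (-3, 2).
Classify: substitute x = -3 + u, y = 2 + v and expand: f = u**3 - 2*u**2*v - u**2 + v**2.
No constant or linear terms (consistent with a singular point). Quadratic part: -u**2 + v**2. Cubic part: u**3 - 2*u**2*v.
The quadratic part v**2 - u**2 = (v − u)(v + u) splits into two distinct linear factors, so there are two distinct tangent lines y − 2 = ±(x − -3) — this is a node (ordinary double point).
Classification: node.


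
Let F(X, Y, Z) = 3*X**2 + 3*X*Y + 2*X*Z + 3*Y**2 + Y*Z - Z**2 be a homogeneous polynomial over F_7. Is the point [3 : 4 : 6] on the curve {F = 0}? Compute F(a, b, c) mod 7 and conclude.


F(3,4,6) ≡ 2 (mod 7); P is NOT on the curve.

Evaluate F(3, 4, 6) term-by-term (mod 7).
  3*X**2 ↦ 3·9·1·1 = 27
  3*X*Y ↦ 3·3·4·1 = 36
  2*X*Z ↦ 2·3·1·6 = 36
  3*Y**2 ↦ 3·1·16·1 = 48
  Y*Z ↦ 1·1·4·6 = 24
  -Z**2 ↦ -1·1·1·36 = -36
Sum: F(3, 4, 6) = (27) + (36) + (36) + (48) + (24) + (-36) = 135.
Reducing mod 7: 135 ≡ 2 (mod 7).
Since F(a, b, c) ≡ 2 ≠ 0 (mod 7), P does NOT lie on the curve.


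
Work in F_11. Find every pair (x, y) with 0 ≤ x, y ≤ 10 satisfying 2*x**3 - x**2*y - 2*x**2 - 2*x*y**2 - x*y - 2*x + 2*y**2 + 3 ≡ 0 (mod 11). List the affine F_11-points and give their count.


Affine F_11-points: {(0, 2), (0, 9), (1, 6), (2, 9), (2, 10), (3, 0), (3, 8), (5, 4), (5, 6), (9, 6), (9, 9)}; count = 11.

For each of the 121 pairs (x, y) ∈ F_11², evaluate f(x, y) mod 11. Record the zeros.
  x = 0: [0↦3, 1↦5, 2↦0, 3↦10, 4↦2, 5↦9, 6↦9, 7↦2, 8↦10, 9↦0, 10↦5]  zeros at y ∈ {2, 9}
  x = 1: [0↦1, 1↦10, 2↦8, 3↦6, 4↦4, 5↦2, 6↦0, 7↦9, 8↦7, 9↦5, 10↦3]  zeros at y ∈ {6}
  x = 2: [0↦7, 1↦10, 2↦9, 3↦4, 4↦6, 5↦4, 6↦9, 7↦10, 8↦7, 9↦0, 10↦0]  zeros at y ∈ {9, 10}
  x = 3: [0↦0, 1↦6, 2↦4, 3↦5, 4↦9, 5↦5, 6↦4, 7↦6, 8↦0, 9↦8, 10↦8]  zeros at y ∈ {0, 8}
  x = 4: [0↦3, 1↦10, 2↦5, 3↦10, 4↦3, 5↦6, 6↦8, 7↦9, 8↦9, 9↦8, 10↦6]  zeros at y ∈ ∅
  x = 5: [0↦6, 1↦1, 2↦2, 3↦9, 4↦0, 5↦8, 6↦0, 7↦9, 8↦2, 9↦1, 10↦6]  zeros at y ∈ {4, 6}
  x = 6: [0↦10, 1↦2, 2↦7, 3↦3, 4↦1, 5↦1, 6↦3, 7↦7, 8↦2, 9↦10, 10↦9]  zeros at y ∈ ∅
  x = 7: [0↦5, 1↦3, 2↦10, 3↦4, 4↦7, 5↦8, 6↦7, 7↦4, 8↦10, 9↦3, 10↦5]  zeros at y ∈ ∅
  x = 8: [0↦3, 1↦5, 2↦1, 3↦2, 4↦8, 5↦8, 6↦2, 7↦1, 8↦5, 9↦3, 10↦6]  zeros at y ∈ ∅
  x = 9: [0↦5, 1↦9, 2↦3, 3↦9, 4↦5, 5↦2, 6↦0, 7↦10, 8↦10, 9↦0, 10↦2]  zeros at y ∈ {6, 9}
  x = 10: [0↦1, 1↦5, 2↦6, 3↦4, 4↦10, 5↦2, 6↦2, 7↦10, 8↦4, 9↦6, 10↦5]  zeros at y ∈ ∅
Collecting zeros: affine points = {(0, 2), (0, 9), (1, 6), (2, 9), (2, 10), (3, 0), (3, 8), (5, 4), (5, 6), (9, 6), (9, 9)}.
Total count |C(F_11)_aff| = 11.


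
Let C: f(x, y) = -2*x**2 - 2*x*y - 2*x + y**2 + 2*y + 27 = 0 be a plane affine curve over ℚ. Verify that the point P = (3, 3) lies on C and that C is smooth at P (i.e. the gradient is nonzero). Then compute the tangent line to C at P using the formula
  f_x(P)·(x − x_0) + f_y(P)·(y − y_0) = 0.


Tangent line at P: -20*x + 2*y + 54 = 0.

Step 1: f(3, 3) = 0, so P lies on C.
Step 2: partial derivatives
  f_x(x, y) = -4*x - 2*y - 2, f_y(x, y) = -2*x + 2*y + 2.
  f_x(P) = -20, f_y(P) = 2 (gradient nonzero, so P is smooth).
Step 3: tangent line at P: -20·(x − 3) + 2·(y − 3) = 0.
Expanding: -20*x + 2*y + 54 = 0.


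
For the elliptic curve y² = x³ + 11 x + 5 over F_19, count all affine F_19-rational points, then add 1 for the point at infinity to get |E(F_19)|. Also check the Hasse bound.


Affine points = {(0, 9), (0, 10), (1, 6), (1, 13), (2, 4), (2, 15), (7, 8), (7, 11), (8, 4), (8, 15), (9, 4), (9, 15), (15, 7), (15, 12)}; affine count = 14; |E(F_19)| = 15.

Discriminant check: Δ ∝ 4a³ + 27b² = 4·11³ + 27·5² = 4·1331 + 27·25 ≡ 14 (mod 19). Nonzero ⇒ E is nonsingular.
For each x ∈ F_19, compute rhs = x³ + 11·x + 5 mod 19, then count y ∈ F_19 with y² ≡ rhs.
  x = 0: rhs = 5, matching y values: 9, 10 (2 points).
  x = 1: rhs = 17, matching y values: 6, 13 (2 points).
  x = 2: rhs = 16, matching y values: 4, 15 (2 points).
  x = 3: rhs = 8, matching y values: none (0 points).
  x = 4: rhs = 18, matching y values: none (0 points).
  x = 5: rhs = 14, matching y values: none (0 points).
  x = 6: rhs = 2, matching y values: none (0 points).
  x = 7: rhs = 7, matching y values: 8, 11 (2 points).
  x = 8: rhs = 16, matching y values: 4, 15 (2 points).
  x = 9: rhs = 16, matching y values: 4, 15 (2 points).
  x = 10: rhs = 13, matching y values: none (0 points).
  x = 11: rhs = 13, matching y values: none (0 points).
  x = 12: rhs = 3, matching y values: none (0 points).
  x = 13: rhs = 8, matching y values: none (0 points).
  x = 14: rhs = 15, matching y values: none (0 points).
  x = 15: rhs = 11, matching y values: 7, 12 (2 points).
  x = 16: rhs = 2, matching y values: none (0 points).
  x = 17: rhs = 13, matching y values: none (0 points).
  x = 18: rhs = 12, matching y values: none (0 points).
Total affine count: 14.
Full point count |E(F_19)| = 14 + 1 = 15.
Hasse bound: |15 − (19+1)| = |-5| = 5 ≤ 2√19 ≈ 8.7178 ✓.


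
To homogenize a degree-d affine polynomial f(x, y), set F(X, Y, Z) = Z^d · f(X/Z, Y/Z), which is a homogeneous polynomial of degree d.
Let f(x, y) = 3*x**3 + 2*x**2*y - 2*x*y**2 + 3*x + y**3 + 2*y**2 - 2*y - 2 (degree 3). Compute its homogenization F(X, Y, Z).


F(X, Y, Z) = 3*X**3 + 2*X**2*Y - 2*X*Y**2 + 3*X*Z**2 + Y**3 + 2*Y**2*Z - 2*Y*Z**2 - 2*Z**3

deg(f) = 3.
Substitute x = X/Z, y = Y/Z into f, then multiply by Z^3.
  monomial 3·x^3·y^0 ↦ 3·X^3·Y^0·Z^0.
  monomial 2·x^2·y^1 ↦ 2·X^2·Y^1·Z^0.
  monomial -2·x^1·y^2 ↦ -2·X^1·Y^2·Z^0.
  monomial 3·x^1·y^0 ↦ 3·X^1·Y^0·Z^2.
  monomial 1·x^0·y^3 ↦ 1·X^0·Y^3·Z^0.
  monomial 2·x^0·y^2 ↦ 2·X^0·Y^2·Z^1.
  monomial -2·x^0·y^1 ↦ -2·X^0·Y^1·Z^2.
  monomial -2·x^0·y^0 ↦ -2·X^0·Y^0·Z^3.
Collecting: F(X, Y, Z) = 3*X**3 + 2*X**2*Y - 2*X*Y**2 + 3*X*Z**2 + Y**3 + 2*Y**2*Z - 2*Y*Z**2 - 2*Z**3.


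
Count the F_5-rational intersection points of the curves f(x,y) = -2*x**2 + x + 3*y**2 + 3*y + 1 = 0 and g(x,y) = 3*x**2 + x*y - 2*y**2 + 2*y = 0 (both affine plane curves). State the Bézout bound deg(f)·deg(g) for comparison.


Common zeros: ∅; count = 0; Bézout bound = 4.

deg(f) = 2, deg(g) = 2, so Bézout bound = 4.
Scan x ∈ F_5. For each x, list the y ∈ F_5 with f(x, y) ≡ 0 and those with g(x, y) ≡ 0 (mod 5); the common zeros in that column are the intersection.
  x = 0: f ≡ 0 at y ∈ ∅; g ≡ 0 at y ∈ {0, 1}; common: ∅.
  x = 1: f ≡ 0 at y ∈ {0, 4}; g ≡ 0 at y ∈ ∅; common: ∅.
  x = 2: f ≡ 0 at y ∈ {0, 4}; g ≡ 0 at y ∈ ∅; common: ∅.
  x = 3: f ≡ 0 at y ∈ ∅; g ≡ 0 at y ∈ {1, 4}; common: ∅.
  x = 4: f ≡ 0 at y ∈ ∅; g ≡ 0 at y ∈ {4}; common: ∅.
Collecting: common zeros = ∅, so the count is 0.
Comparison with the Bézout bound: 0 ≤ 4 = deg(f)·deg(g), as expected for curves with no common component (the affine F_5-count falls short of the bound because intersections may lie at infinity, over extension fields, or carry multiplicity).


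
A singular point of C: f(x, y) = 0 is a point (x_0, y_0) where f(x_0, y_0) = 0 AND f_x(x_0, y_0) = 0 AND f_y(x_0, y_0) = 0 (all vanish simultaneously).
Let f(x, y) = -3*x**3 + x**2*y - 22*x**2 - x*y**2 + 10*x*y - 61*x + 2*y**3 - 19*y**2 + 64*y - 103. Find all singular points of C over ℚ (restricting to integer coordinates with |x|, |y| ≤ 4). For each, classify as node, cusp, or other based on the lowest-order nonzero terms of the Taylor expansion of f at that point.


Singular points: {(-2, 3)}; classification: node.

Compute partial derivatives:
  f_x = -9*x**2 + 2*x*y - 44*x - y**2 + 10*y - 61.
  f_y = x**2 - 2*x*y + 10*x + 6*y**2 - 38*y + 64.
Scan x_0 ∈ {−4, ..., 4}. For each x_0, f_y(x_0, y) is a polynomial in y; find its integer roots y ∈ {−4, ..., 4}, then test f_x and f at those candidates.
  x = -4: f_y(-4, y) = 6*y**2 - 30*y + 40; no integer root y with |y| ≤ 4.
  x = -3: f_y(-3, y) = 6*y**2 - 32*y + 43; no integer root y with |y| ≤ 4.
  x = -2: f_y(-2, y) = 6*y**2 - 34*y + 48; vanishes at y ∈ {3}. (-2, 3): f_x = 0, f = 0 — SINGULAR.
  x = -1: f_y(-1, y) = 6*y**2 - 36*y + 55; no integer root y with |y| ≤ 4.
  x = 0: f_y(0, y) = 6*y**2 - 38*y + 64; no integer root y with |y| ≤ 4.
  x = 1: f_y(1, y) = 6*y**2 - 40*y + 75; no integer root y with |y| ≤ 4.
  x = 2: f_y(2, y) = 6*y**2 - 42*y + 88; no integer root y with |y| ≤ 4.
  x = 3: f_y(3, y) = 6*y**2 - 44*y + 103; no integer root y with |y| ≤ 4.
  x = 4: f_y(4, y) = 6*y**2 - 46*y + 120; no integer root y with |y| ≤ 4.
Only singular point on the grid: (-2, 3).
Classify: substitute x = -2 + u, y = 3 + v and expand: f = -3*u**3 + u**2*v - u**2 - u*v**2 + 2*v**3 + v**2.
No constant or linear terms (consistent with a singular point). Quadratic part: -u**2 + v**2. Cubic part: -3*u**3 + u**2*v - u*v**2 + 2*v**3.
The quadratic part v**2 - u**2 = (v − u)(v + u) splits into two distinct linear factors, so there are two distinct tangent lines y − 3 = ±(x − -2) — this is a node (ordinary double point).
Classification: node.


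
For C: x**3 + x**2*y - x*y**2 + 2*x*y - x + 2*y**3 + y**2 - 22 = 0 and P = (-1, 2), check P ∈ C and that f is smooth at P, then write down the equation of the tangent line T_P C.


Tangent line at P: -2*x + 31*y - 64 = 0.

Step 1: f(-1, 2) = 0, so P lies on C.
Step 2: partial derivatives
  f_x(x, y) = 3*x**2 + 2*x*y - y**2 + 2*y - 1, f_y(x, y) = x**2 - 2*x*y + 2*x + 6*y**2 + 2*y.
  f_x(P) = -2, f_y(P) = 31 (gradient nonzero, so P is smooth).
Step 3: tangent line at P: -2·(x − -1) + 31·(y − 2) = 0.
Expanding: -2*x + 31*y - 64 = 0.


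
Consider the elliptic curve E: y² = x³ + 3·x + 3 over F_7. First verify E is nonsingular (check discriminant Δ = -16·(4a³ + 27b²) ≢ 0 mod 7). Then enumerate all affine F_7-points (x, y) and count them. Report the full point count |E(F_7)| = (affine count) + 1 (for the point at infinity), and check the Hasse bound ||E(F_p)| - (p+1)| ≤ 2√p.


Affine points = {(1, 0), (3, 2), (3, 5), (4, 3), (4, 4)}; affine count = 5; |E(F_7)| = 6.

Discriminant check: Δ ∝ 4a³ + 27b² = 4·3³ + 27·3² = 4·27 + 27·9 ≡ 1 (mod 7). Nonzero ⇒ E is nonsingular.
For each x ∈ F_7, compute rhs = x³ + 3·x + 3 mod 7, then count y ∈ F_7 with y² ≡ rhs.
  x = 0: rhs = 3, matching y values: none (0 points).
  x = 1: rhs = 0, matching y values: 0 (1 points).
  x = 2: rhs = 3, matching y values: none (0 points).
  x = 3: rhs = 4, matching y values: 2, 5 (2 points).
  x = 4: rhs = 2, matching y values: 3, 4 (2 points).
  x = 5: rhs = 3, matching y values: none (0 points).
  x = 6: rhs = 6, matching y values: none (0 points).
Total affine count: 5.
Full point count |E(F_7)| = 5 + 1 = 6.
Hasse bound: |6 − (7+1)| = |-2| = 2 ≤ 2√7 ≈ 5.2915 ✓.


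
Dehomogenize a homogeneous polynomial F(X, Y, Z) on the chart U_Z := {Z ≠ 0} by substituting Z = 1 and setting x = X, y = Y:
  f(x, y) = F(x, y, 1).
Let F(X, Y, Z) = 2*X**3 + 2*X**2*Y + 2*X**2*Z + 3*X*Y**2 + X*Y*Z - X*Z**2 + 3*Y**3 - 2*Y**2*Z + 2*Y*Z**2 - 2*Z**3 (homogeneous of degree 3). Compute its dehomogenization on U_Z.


f(x, y) = 2*x**3 + 2*x**2*y + 2*x**2 + 3*x*y**2 + x*y - x + 3*y**3 - 2*y**2 + 2*y - 2

On U_Z we set Z = 1. Each monomial c·X^i·Y^j·Z^k in F becomes c·x^i·y^j·1^k = c·x^i·y^j.
Substituting Z = 1: F(X, Y, 1) = 2*x**3 + 2*x**2*y + 2*x**2 + 3*x*y**2 + x*y - x + 3*y**3 - 2*y**2 + 2*y - 2.
Note: deg(f) ≤ deg(F) = 3; strict inequality happens when F is divisible by Z (lost terms).


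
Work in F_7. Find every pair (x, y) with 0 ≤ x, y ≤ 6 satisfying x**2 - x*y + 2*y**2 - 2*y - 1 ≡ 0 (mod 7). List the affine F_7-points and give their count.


Affine F_7-points: {(1, 0), (1, 5), (4, 5), (5, 3), (5, 4), (6, 0), (6, 4)}; count = 7.

For each of the 49 pairs (x, y) ∈ F_7², evaluate f(x, y) mod 7. Record the zeros.
  x = 0: [0↦6, 1↦6, 2↦3, 3↦4, 4↦2, 5↦4, 6↦3]  zeros at y ∈ ∅
  x = 1: [0↦0, 1↦6, 2↦2, 3↦2, 4↦6, 5↦0, 6↦5]  zeros at y ∈ {0, 5}
  x = 2: [0↦3, 1↦1, 2↦3, 3↦2, 4↦5, 5↦5, 6↦2]  zeros at y ∈ ∅
  x = 3: [0↦1, 1↦5, 2↦6, 3↦4, 4↦6, 5↦5, 6↦1]  zeros at y ∈ ∅
  x = 4: [0↦1, 1↦4, 2↦4, 3↦1, 4↦2, 5↦0, 6↦2]  zeros at y ∈ {5}
  x = 5: [0↦3, 1↦5, 2↦4, 3↦0, 4↦0, 5↦4, 6↦5]  zeros at y ∈ {3, 4}
  x = 6: [0↦0, 1↦1, 2↦6, 3↦1, 4↦0, 5↦3, 6↦3]  zeros at y ∈ {0, 4}
Collecting zeros: affine points = {(1, 0), (1, 5), (4, 5), (5, 3), (5, 4), (6, 0), (6, 4)}.
Total count |C(F_7)_aff| = 7.


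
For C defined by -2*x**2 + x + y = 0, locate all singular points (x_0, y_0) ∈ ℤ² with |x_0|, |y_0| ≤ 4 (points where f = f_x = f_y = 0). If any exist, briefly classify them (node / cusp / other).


No singular points in the scanned grid; C is smooth there.

Compute partial derivatives:
  f_x = 1 - 4*x.
  f_y = 1.
f_y = 1 is a nonzero constant, so f_y never vanishes: no point (x, y) can satisfy f = f_x = f_y = 0. In particular no (x, y) ∈ {−4, ..., 4}² is singular; the curve is smooth.


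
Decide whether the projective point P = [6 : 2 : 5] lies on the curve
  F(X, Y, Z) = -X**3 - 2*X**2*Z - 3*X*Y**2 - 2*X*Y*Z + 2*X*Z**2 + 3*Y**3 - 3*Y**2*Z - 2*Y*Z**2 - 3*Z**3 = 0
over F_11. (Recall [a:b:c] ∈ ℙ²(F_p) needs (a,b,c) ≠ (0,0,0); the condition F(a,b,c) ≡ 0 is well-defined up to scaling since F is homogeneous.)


F(6,2,5) ≡ 0 (mod 11); P is on the curve.

Evaluate F(6, 2, 5) term-by-term (mod 11).
  -X**3 ↦ -1·216·1·1 = -216
  -2*X**2*Z ↦ -2·36·1·5 = -360
  -3*X*Y**2 ↦ -3·6·4·1 = -72
  -2*X*Y*Z ↦ -2·6·2·5 = -120
  2*X*Z**2 ↦ 2·6·1·25 = 300
  3*Y**3 ↦ 3·1·8·1 = 24
  -3*Y**2*Z ↦ -3·1·4·5 = -60
  -2*Y*Z**2 ↦ -2·1·2·25 = -100
  -3*Z**3 ↦ -3·1·1·125 = -375
Sum: F(6, 2, 5) = (-216) + (-360) + (-72) + (-120) + (300) + (24) + (-60) + (-100) + (-375) = -979.
Reducing mod 11: -979 ≡ 0 (mod 11).
Since F(a, b, c) ≡ 0 (mod 11), P lies on the curve.


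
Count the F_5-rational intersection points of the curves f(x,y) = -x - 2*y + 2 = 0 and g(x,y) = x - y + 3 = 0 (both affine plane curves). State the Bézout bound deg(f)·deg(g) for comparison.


Common zeros: {(2, 0)}; count = 1; Bézout bound = 1.

deg(f) = 1, deg(g) = 1, so Bézout bound = 1.
Scan x ∈ F_5. For each x, list the y ∈ F_5 with f(x, y) ≡ 0 and those with g(x, y) ≡ 0 (mod 5); the common zeros in that column are the intersection.
  x = 0: f ≡ 0 at y ∈ {1}; g ≡ 0 at y ∈ {3}; common: ∅.
  x = 1: f ≡ 0 at y ∈ {3}; g ≡ 0 at y ∈ {4}; common: ∅.
  x = 2: f ≡ 0 at y ∈ {0}; g ≡ 0 at y ∈ {0}; common: {0}.
  x = 3: f ≡ 0 at y ∈ {2}; g ≡ 0 at y ∈ {1}; common: ∅.
  x = 4: f ≡ 0 at y ∈ {4}; g ≡ 0 at y ∈ {2}; common: ∅.
Collecting: common zeros = {(2, 0)}, so the count is 1.
Comparison with the Bézout bound: 1 ≤ 1 = deg(f)·deg(g), as expected for curves with no common component (the bound is attained).


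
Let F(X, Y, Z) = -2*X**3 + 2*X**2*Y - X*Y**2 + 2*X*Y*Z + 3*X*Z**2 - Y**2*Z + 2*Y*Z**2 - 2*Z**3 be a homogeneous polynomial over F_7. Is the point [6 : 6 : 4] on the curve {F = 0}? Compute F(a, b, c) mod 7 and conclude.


F(6,6,4) ≡ 0 (mod 7); P is on the curve.

Evaluate F(6, 6, 4) term-by-term (mod 7).
  -2*X**3 ↦ -2·216·1·1 = -432
  2*X**2*Y ↦ 2·36·6·1 = 432
  -X*Y**2 ↦ -1·6·36·1 = -216
  2*X*Y*Z ↦ 2·6·6·4 = 288
  3*X*Z**2 ↦ 3·6·1·16 = 288
  -Y**2*Z ↦ -1·1·36·4 = -144
  2*Y*Z**2 ↦ 2·1·6·16 = 192
  -2*Z**3 ↦ -2·1·1·64 = -128
Sum: F(6, 6, 4) = (-432) + (432) + (-216) + (288) + (288) + (-144) + (192) + (-128) = 280.
Reducing mod 7: 280 ≡ 0 (mod 7).
Since F(a, b, c) ≡ 0 (mod 7), P lies on the curve.


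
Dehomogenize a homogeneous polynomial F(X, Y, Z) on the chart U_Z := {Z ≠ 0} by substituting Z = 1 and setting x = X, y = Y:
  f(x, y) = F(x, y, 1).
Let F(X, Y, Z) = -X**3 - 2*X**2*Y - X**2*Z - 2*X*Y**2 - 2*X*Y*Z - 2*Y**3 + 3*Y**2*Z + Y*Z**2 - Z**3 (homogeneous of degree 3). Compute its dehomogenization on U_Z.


f(x, y) = -x**3 - 2*x**2*y - x**2 - 2*x*y**2 - 2*x*y - 2*y**3 + 3*y**2 + y - 1

On U_Z we set Z = 1. Each monomial c·X^i·Y^j·Z^k in F becomes c·x^i·y^j·1^k = c·x^i·y^j.
Substituting Z = 1: F(X, Y, 1) = -x**3 - 2*x**2*y - x**2 - 2*x*y**2 - 2*x*y - 2*y**3 + 3*y**2 + y - 1.
Note: deg(f) ≤ deg(F) = 3; strict inequality happens when F is divisible by Z (lost terms).


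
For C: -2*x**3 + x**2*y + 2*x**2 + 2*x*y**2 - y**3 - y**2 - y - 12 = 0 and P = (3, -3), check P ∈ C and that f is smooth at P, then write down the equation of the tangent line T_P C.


Tangent line at P: -42*x - 49*y - 21 = 0.

Step 1: f(3, -3) = 0, so P lies on C.
Step 2: partial derivatives
  f_x(x, y) = -6*x**2 + 2*x*y + 4*x + 2*y**2, f_y(x, y) = x**2 + 4*x*y - 3*y**2 - 2*y - 1.
  f_x(P) = -42, f_y(P) = -49 (gradient nonzero, so P is smooth).
Step 3: tangent line at P: -42·(x − 3) + -49·(y − -3) = 0.
Expanding: -42*x - 49*y - 21 = 0.


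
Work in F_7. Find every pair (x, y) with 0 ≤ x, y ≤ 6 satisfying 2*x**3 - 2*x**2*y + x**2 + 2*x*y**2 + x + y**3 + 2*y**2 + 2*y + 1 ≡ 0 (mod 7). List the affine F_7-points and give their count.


Affine F_7-points: {(0, 2), (0, 4), (0, 6), (1, 4), (6, 1), (6, 2), (6, 4)}; count = 7.

For each of the 49 pairs (x, y) ∈ F_7², evaluate f(x, y) mod 7. Record the zeros.
  x = 0: [0↦1, 1↦6, 2↦0, 3↦3, 4↦0, 5↦4, 6↦0]  zeros at y ∈ {2, 4, 6}
  x = 1: [0↦5, 1↦3, 2↦1, 3↦5, 4↦0, 5↦6, 6↦1]  zeros at y ∈ {4}
  x = 2: [0↦2, 1↦3, 2↦1, 3↦2, 4↦5, 5↦2, 6↦6]  zeros at y ∈ ∅
  x = 3: [0↦4, 1↦4, 2↦5, 3↦6, 4↦6, 5↦4, 6↦6]  zeros at y ∈ ∅
  x = 4: [0↦2, 1↦4, 2↦4, 3↦1, 4↦1, 5↦3, 6↦6]  zeros at y ∈ ∅
  x = 5: [0↦1, 1↦1, 2↦3, 3↦6, 4↦2, 5↦4, 6↦4]  zeros at y ∈ ∅
  x = 6: [0↦6, 1↦0, 2↦0, 3↦5, 4↦0, 5↦5, 6↦5]  zeros at y ∈ {1, 2, 4}
Collecting zeros: affine points = {(0, 2), (0, 4), (0, 6), (1, 4), (6, 1), (6, 2), (6, 4)}.
Total count |C(F_7)_aff| = 7.


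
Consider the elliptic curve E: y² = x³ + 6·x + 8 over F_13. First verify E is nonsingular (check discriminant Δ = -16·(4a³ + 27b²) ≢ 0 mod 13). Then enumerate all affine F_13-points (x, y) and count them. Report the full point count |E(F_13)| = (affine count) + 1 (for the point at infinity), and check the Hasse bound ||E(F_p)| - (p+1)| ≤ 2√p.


Affine points = {(3, 1), (3, 12), (6, 0), (7, 4), (7, 9), (8, 3), (8, 10), (11, 1), (11, 12), (12, 1), (12, 12)}; affine count = 11; |E(F_13)| = 12.

Discriminant check: Δ ∝ 4a³ + 27b² = 4·6³ + 27·8² = 4·216 + 27·64 ≡ 5 (mod 13). Nonzero ⇒ E is nonsingular.
For each x ∈ F_13, compute rhs = x³ + 6·x + 8 mod 13, then count y ∈ F_13 with y² ≡ rhs.
  x = 0: rhs = 8, matching y values: none (0 points).
  x = 1: rhs = 2, matching y values: none (0 points).
  x = 2: rhs = 2, matching y values: none (0 points).
  x = 3: rhs = 1, matching y values: 1, 12 (2 points).
  x = 4: rhs = 5, matching y values: none (0 points).
  x = 5: rhs = 7, matching y values: none (0 points).
  x = 6: rhs = 0, matching y values: 0 (1 points).
  x = 7: rhs = 3, matching y values: 4, 9 (2 points).
  x = 8: rhs = 9, matching y values: 3, 10 (2 points).
  x = 9: rhs = 11, matching y values: none (0 points).
  x = 10: rhs = 2, matching y values: none (0 points).
  x = 11: rhs = 1, matching y values: 1, 12 (2 points).
  x = 12: rhs = 1, matching y values: 1, 12 (2 points).
Total affine count: 11.
Full point count |E(F_13)| = 11 + 1 = 12.
Hasse bound: |12 − (13+1)| = |-2| = 2 ≤ 2√13 ≈ 7.2111 ✓.


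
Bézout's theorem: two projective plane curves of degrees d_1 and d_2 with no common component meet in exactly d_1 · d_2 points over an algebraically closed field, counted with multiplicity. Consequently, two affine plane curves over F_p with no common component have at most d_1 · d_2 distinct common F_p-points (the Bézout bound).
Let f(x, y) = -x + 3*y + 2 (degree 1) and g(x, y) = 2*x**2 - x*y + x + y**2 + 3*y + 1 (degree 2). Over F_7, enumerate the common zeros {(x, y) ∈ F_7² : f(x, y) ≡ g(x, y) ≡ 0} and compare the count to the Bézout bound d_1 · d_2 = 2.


Common zeros: ∅; count = 0; Bézout bound = 2.

deg(f) = 1, deg(g) = 2, so Bézout bound = 2.
Scan x ∈ F_7. For each x, list the y ∈ F_7 with f(x, y) ≡ 0 and those with g(x, y) ≡ 0 (mod 7); the common zeros in that column are the intersection.
  x = 0: f ≡ 0 at y ∈ {4}; g ≡ 0 at y ∈ ∅; common: ∅.
  x = 1: f ≡ 0 at y ∈ {2}; g ≡ 0 at y ∈ {1, 4}; common: ∅.
  x = 2: f ≡ 0 at y ∈ {0}; g ≡ 0 at y ∈ ∅; common: ∅.
  x = 3: f ≡ 0 at y ∈ {5}; g ≡ 0 at y ∈ ∅; common: ∅.
  x = 4: f ≡ 0 at y ∈ {3}; g ≡ 0 at y ∈ {4}; common: ∅.
  x = 5: f ≡ 0 at y ∈ {1}; g ≡ 0 at y ∈ {0, 2}; common: ∅.
  x = 6: f ≡ 0 at y ∈ {6}; g ≡ 0 at y ∈ {1, 2}; common: ∅.
Collecting: common zeros = ∅, so the count is 0.
Comparison with the Bézout bound: 0 ≤ 2 = deg(f)·deg(g), as expected for curves with no common component (the affine F_7-count falls short of the bound because intersections may lie at infinity, over extension fields, or carry multiplicity).


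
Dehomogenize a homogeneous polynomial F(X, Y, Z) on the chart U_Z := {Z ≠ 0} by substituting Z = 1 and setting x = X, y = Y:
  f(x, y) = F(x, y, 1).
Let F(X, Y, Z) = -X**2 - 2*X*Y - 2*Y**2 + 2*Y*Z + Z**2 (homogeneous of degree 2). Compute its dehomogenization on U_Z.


f(x, y) = -x**2 - 2*x*y - 2*y**2 + 2*y + 1

On U_Z we set Z = 1. Each monomial c·X^i·Y^j·Z^k in F becomes c·x^i·y^j·1^k = c·x^i·y^j.
Substituting Z = 1: F(X, Y, 1) = -x**2 - 2*x*y - 2*y**2 + 2*y + 1.
Note: deg(f) ≤ deg(F) = 2; strict inequality happens when F is divisible by Z (lost terms).


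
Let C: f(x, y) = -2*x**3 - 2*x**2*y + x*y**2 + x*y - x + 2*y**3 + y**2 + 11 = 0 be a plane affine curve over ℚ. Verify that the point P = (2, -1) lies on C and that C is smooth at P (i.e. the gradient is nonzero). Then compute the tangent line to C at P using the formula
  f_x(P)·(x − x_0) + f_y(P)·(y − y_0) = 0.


Tangent line at P: -17*x - 6*y + 28 = 0.

Step 1: f(2, -1) = 0, so P lies on C.
Step 2: partial derivatives
  f_x(x, y) = -6*x**2 - 4*x*y + y**2 + y - 1, f_y(x, y) = -2*x**2 + 2*x*y + x + 6*y**2 + 2*y.
  f_x(P) = -17, f_y(P) = -6 (gradient nonzero, so P is smooth).
Step 3: tangent line at P: -17·(x − 2) + -6·(y − -1) = 0.
Expanding: -17*x - 6*y + 28 = 0.


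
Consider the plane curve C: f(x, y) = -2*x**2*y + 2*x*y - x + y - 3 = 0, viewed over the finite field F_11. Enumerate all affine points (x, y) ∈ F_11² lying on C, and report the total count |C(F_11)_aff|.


Affine F_11-points: {(0, 3), (1, 4), (2, 2), (4, 4), (5, 6), (6, 6), (7, 2), (8, 0), (10, 3)}; count = 9.

For each of the 121 pairs (x, y) ∈ F_11², evaluate f(x, y) mod 11. Record the zeros.
  x = 0: [0↦8, 1↦9, 2↦10, 3↦0, 4↦1, 5↦2, 6↦3, 7↦4, 8↦5, 9↦6, 10↦7]  zeros at y ∈ {3}
  x = 1: [0↦7, 1↦8, 2↦9, 3↦10, 4↦0, 5↦1, 6↦2, 7↦3, 8↦4, 9↦5, 10↦6]  zeros at y ∈ {4}
  x = 2: [0↦6, 1↦3, 2↦0, 3↦8, 4↦5, 5↦2, 6↦10, 7↦7, 8↦4, 9↦1, 10↦9]  zeros at y ∈ {2}
  x = 3: [0↦5, 1↦5, 2↦5, 3↦5, 4↦5, 5↦5, 6↦5, 7↦5, 8↦5, 9↦5, 10↦5]  zeros at y ∈ ∅
  x = 4: [0↦4, 1↦3, 2↦2, 3↦1, 4↦0, 5↦10, 6↦9, 7↦8, 8↦7, 9↦6, 10↦5]  zeros at y ∈ {4}
  x = 5: [0↦3, 1↦8, 2↦2, 3↦7, 4↦1, 5↦6, 6↦0, 7↦5, 8↦10, 9↦4, 10↦9]  zeros at y ∈ {6}
  x = 6: [0↦2, 1↦9, 2↦5, 3↦1, 4↦8, 5↦4, 6↦0, 7↦7, 8↦3, 9↦10, 10↦6]  zeros at y ∈ {6}
  x = 7: [0↦1, 1↦6, 2↦0, 3↦5, 4↦10, 5↦4, 6↦9, 7↦3, 8↦8, 9↦2, 10↦7]  zeros at y ∈ {2}
  x = 8: [0↦0, 1↦10, 2↦9, 3↦8, 4↦7, 5↦6, 6↦5, 7↦4, 8↦3, 9↦2, 10↦1]  zeros at y ∈ {0}
  x = 9: [0↦10, 1↦10, 2↦10, 3↦10, 4↦10, 5↦10, 6↦10, 7↦10, 8↦10, 9↦10, 10↦10]  zeros at y ∈ ∅
  x = 10: [0↦9, 1↦6, 2↦3, 3↦0, 4↦8, 5↦5, 6↦2, 7↦10, 8↦7, 9↦4, 10↦1]  zeros at y ∈ {3}
Collecting zeros: affine points = {(0, 3), (1, 4), (2, 2), (4, 4), (5, 6), (6, 6), (7, 2), (8, 0), (10, 3)}.
Total count |C(F_11)_aff| = 9.


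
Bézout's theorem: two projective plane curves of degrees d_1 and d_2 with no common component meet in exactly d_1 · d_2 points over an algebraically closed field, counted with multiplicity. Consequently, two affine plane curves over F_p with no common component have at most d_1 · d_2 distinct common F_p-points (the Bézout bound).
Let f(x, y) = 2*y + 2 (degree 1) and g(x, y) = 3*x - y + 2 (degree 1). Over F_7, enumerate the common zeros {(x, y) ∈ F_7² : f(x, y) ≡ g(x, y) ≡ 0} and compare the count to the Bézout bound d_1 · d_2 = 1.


Common zeros: {(6, 6)}; count = 1; Bézout bound = 1.

deg(f) = 1, deg(g) = 1, so Bézout bound = 1.
Scan x ∈ F_7. For each x, list the y ∈ F_7 with f(x, y) ≡ 0 and those with g(x, y) ≡ 0 (mod 7); the common zeros in that column are the intersection.
  x = 0: f ≡ 0 at y ∈ {6}; g ≡ 0 at y ∈ {2}; common: ∅.
  x = 1: f ≡ 0 at y ∈ {6}; g ≡ 0 at y ∈ {5}; common: ∅.
  x = 2: f ≡ 0 at y ∈ {6}; g ≡ 0 at y ∈ {1}; common: ∅.
  x = 3: f ≡ 0 at y ∈ {6}; g ≡ 0 at y ∈ {4}; common: ∅.
  x = 4: f ≡ 0 at y ∈ {6}; g ≡ 0 at y ∈ {0}; common: ∅.
  x = 5: f ≡ 0 at y ∈ {6}; g ≡ 0 at y ∈ {3}; common: ∅.
  x = 6: f ≡ 0 at y ∈ {6}; g ≡ 0 at y ∈ {6}; common: {6}.
Collecting: common zeros = {(6, 6)}, so the count is 1.
Comparison with the Bézout bound: 1 ≤ 1 = deg(f)·deg(g), as expected for curves with no common component (the bound is attained).


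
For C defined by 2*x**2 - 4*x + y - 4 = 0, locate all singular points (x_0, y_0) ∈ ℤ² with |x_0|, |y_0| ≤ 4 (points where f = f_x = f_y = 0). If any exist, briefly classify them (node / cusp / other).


No singular points in the scanned grid; C is smooth there.

Compute partial derivatives:
  f_x = 4*x - 4.
  f_y = 1.
f_y = 1 is a nonzero constant, so f_y never vanishes: no point (x, y) can satisfy f = f_x = f_y = 0. In particular no (x, y) ∈ {−4, ..., 4}² is singular; the curve is smooth.


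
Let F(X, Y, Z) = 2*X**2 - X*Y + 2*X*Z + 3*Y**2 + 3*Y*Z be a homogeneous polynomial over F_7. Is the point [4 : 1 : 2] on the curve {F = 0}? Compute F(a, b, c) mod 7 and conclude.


F(4,1,2) ≡ 4 (mod 7); P is NOT on the curve.

Evaluate F(4, 1, 2) term-by-term (mod 7).
  2*X**2 ↦ 2·16·1·1 = 32
  -X*Y ↦ -1·4·1·1 = -4
  2*X*Z ↦ 2·4·1·2 = 16
  3*Y**2 ↦ 3·1·1·1 = 3
  3*Y*Z ↦ 3·1·1·2 = 6
Sum: F(4, 1, 2) = (32) + (-4) + (16) + (3) + (6) = 53.
Reducing mod 7: 53 ≡ 4 (mod 7).
Since F(a, b, c) ≡ 4 ≠ 0 (mod 7), P does NOT lie on the curve.


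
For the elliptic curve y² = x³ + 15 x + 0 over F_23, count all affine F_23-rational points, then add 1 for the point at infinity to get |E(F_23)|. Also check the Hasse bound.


Affine points = {(0, 0), (1, 4), (1, 19), (3, 7), (3, 16), (4, 3), (4, 20), (5, 4), (5, 19), (9, 6), (9, 17), (10, 0), (11, 1), (11, 22), (13, 0), (15, 9), (15, 14), (16, 9), (16, 14), (17, 4), (17, 19), (21, 10), (21, 13)}; affine count = 23; |E(F_23)| = 24.

Discriminant check: Δ ∝ 4a³ + 27b² = 4·15³ + 27·0² = 4·3375 + 27·0 ≡ 22 (mod 23). Nonzero ⇒ E is nonsingular.
For each x ∈ F_23, compute rhs = x³ + 15·x + 0 mod 23, then count y ∈ F_23 with y² ≡ rhs.
  x = 0: rhs = 0, matching y values: 0 (1 points).
  x = 1: rhs = 16, matching y values: 4, 19 (2 points).
  x = 2: rhs = 15, matching y values: none (0 points).
  x = 3: rhs = 3, matching y values: 7, 16 (2 points).
  x = 4: rhs = 9, matching y values: 3, 20 (2 points).
  x = 5: rhs = 16, matching y values: 4, 19 (2 points).
  x = 6: rhs = 7, matching y values: none (0 points).
  x = 7: rhs = 11, matching y values: none (0 points).
  x = 8: rhs = 11, matching y values: none (0 points).
  x = 9: rhs = 13, matching y values: 6, 17 (2 points).
  x = 10: rhs = 0, matching y values: 0 (1 points).
  x = 11: rhs = 1, matching y values: 1, 22 (2 points).
  x = 12: rhs = 22, matching y values: none (0 points).
  x = 13: rhs = 0, matching y values: 0 (1 points).
  x = 14: rhs = 10, matching y values: none (0 points).
  x = 15: rhs = 12, matching y values: 9, 14 (2 points).
  x = 16: rhs = 12, matching y values: 9, 14 (2 points).
  x = 17: rhs = 16, matching y values: 4, 19 (2 points).
  x = 18: rhs = 7, matching y values: none (0 points).
  x = 19: rhs = 14, matching y values: none (0 points).
  x = 20: rhs = 20, matching y values: none (0 points).
  x = 21: rhs = 8, matching y values: 10, 13 (2 points).
  x = 22: rhs = 7, matching y values: none (0 points).
Total affine count: 23.
Full point count |E(F_23)| = 23 + 1 = 24.
Hasse bound: |24 − (23+1)| = |0| = 0 ≤ 2√23 ≈ 9.5917 ✓.


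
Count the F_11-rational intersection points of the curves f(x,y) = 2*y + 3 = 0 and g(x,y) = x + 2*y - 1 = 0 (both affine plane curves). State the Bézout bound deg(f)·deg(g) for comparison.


Common zeros: {(4, 4)}; count = 1; Bézout bound = 1.

deg(f) = 1, deg(g) = 1, so Bézout bound = 1.
Scan x ∈ F_11. For each x, list the y ∈ F_11 with f(x, y) ≡ 0 and those with g(x, y) ≡ 0 (mod 11); the common zeros in that column are the intersection.
  x = 0: f ≡ 0 at y ∈ {4}; g ≡ 0 at y ∈ {6}; common: ∅.
  x = 1: f ≡ 0 at y ∈ {4}; g ≡ 0 at y ∈ {0}; common: ∅.
  x = 2: f ≡ 0 at y ∈ {4}; g ≡ 0 at y ∈ {5}; common: ∅.
  x = 3: f ≡ 0 at y ∈ {4}; g ≡ 0 at y ∈ {10}; common: ∅.
  x = 4: f ≡ 0 at y ∈ {4}; g ≡ 0 at y ∈ {4}; common: {4}.
  x = 5: f ≡ 0 at y ∈ {4}; g ≡ 0 at y ∈ {9}; common: ∅.
  x = 6: f ≡ 0 at y ∈ {4}; g ≡ 0 at y ∈ {3}; common: ∅.
  x = 7: f ≡ 0 at y ∈ {4}; g ≡ 0 at y ∈ {8}; common: ∅.
  x = 8: f ≡ 0 at y ∈ {4}; g ≡ 0 at y ∈ {2}; common: ∅.
  x = 9: f ≡ 0 at y ∈ {4}; g ≡ 0 at y ∈ {7}; common: ∅.
  x = 10: f ≡ 0 at y ∈ {4}; g ≡ 0 at y ∈ {1}; common: ∅.
Collecting: common zeros = {(4, 4)}, so the count is 1.
Comparison with the Bézout bound: 1 ≤ 1 = deg(f)·deg(g), as expected for curves with no common component (the bound is attained).


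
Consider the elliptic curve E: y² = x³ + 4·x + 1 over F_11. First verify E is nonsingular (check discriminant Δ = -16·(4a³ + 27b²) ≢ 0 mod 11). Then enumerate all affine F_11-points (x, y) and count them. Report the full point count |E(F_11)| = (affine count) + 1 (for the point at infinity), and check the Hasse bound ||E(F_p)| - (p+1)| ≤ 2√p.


Affine points = {(0, 1), (0, 10), (4, 2), (4, 9), (5, 5), (5, 6), (7, 3), (7, 8)}; affine count = 8; |E(F_11)| = 9.

Discriminant check: Δ ∝ 4a³ + 27b² = 4·4³ + 27·1² = 4·64 + 27·1 ≡ 8 (mod 11). Nonzero ⇒ E is nonsingular.
For each x ∈ F_11, compute rhs = x³ + 4·x + 1 mod 11, then count y ∈ F_11 with y² ≡ rhs.
  x = 0: rhs = 1, matching y values: 1, 10 (2 points).
  x = 1: rhs = 6, matching y values: none (0 points).
  x = 2: rhs = 6, matching y values: none (0 points).
  x = 3: rhs = 7, matching y values: none (0 points).
  x = 4: rhs = 4, matching y values: 2, 9 (2 points).
  x = 5: rhs = 3, matching y values: 5, 6 (2 points).
  x = 6: rhs = 10, matching y values: none (0 points).
  x = 7: rhs = 9, matching y values: 3, 8 (2 points).
  x = 8: rhs = 6, matching y values: none (0 points).
  x = 9: rhs = 7, matching y values: none (0 points).
  x = 10: rhs = 7, matching y values: none (0 points).
Total affine count: 8.
Full point count |E(F_11)| = 8 + 1 = 9.
Hasse bound: |9 − (11+1)| = |-3| = 3 ≤ 2√11 ≈ 6.6332 ✓.


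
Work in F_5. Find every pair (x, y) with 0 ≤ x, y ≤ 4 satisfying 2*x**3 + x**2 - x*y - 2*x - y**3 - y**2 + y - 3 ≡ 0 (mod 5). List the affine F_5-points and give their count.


Affine F_5-points: {(2, 1), (3, 1), (4, 2)}; count = 3.

For each of the 25 pairs (x, y) ∈ F_5², evaluate f(x, y) mod 5. Record the zeros.
  x = 0: [0↦2, 1↦1, 2↦2, 3↦4, 4↦1]  zeros at y ∈ ∅
  x = 1: [0↦3, 1↦1, 2↦1, 3↦2, 4↦3]  zeros at y ∈ ∅
  x = 2: [0↦3, 1↦0, 2↦4, 3↦4, 4↦4]  zeros at y ∈ {1}
  x = 3: [0↦4, 1↦0, 2↦3, 3↦2, 4↦1]  zeros at y ∈ {1}
  x = 4: [0↦3, 1↦3, 2↦0, 3↦3, 4↦1]  zeros at y ∈ {2}
Collecting zeros: affine points = {(2, 1), (3, 1), (4, 2)}.
Total count |C(F_5)_aff| = 3.


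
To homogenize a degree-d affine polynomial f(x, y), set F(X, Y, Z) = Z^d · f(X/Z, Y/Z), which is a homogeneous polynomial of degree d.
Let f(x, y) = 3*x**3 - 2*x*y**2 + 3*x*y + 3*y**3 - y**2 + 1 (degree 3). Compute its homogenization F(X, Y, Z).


F(X, Y, Z) = 3*X**3 - 2*X*Y**2 + 3*X*Y*Z + 3*Y**3 - Y**2*Z + Z**3

deg(f) = 3.
Substitute x = X/Z, y = Y/Z into f, then multiply by Z^3.
  monomial 3·x^3·y^0 ↦ 3·X^3·Y^0·Z^0.
  monomial -2·x^1·y^2 ↦ -2·X^1·Y^2·Z^0.
  monomial 3·x^1·y^1 ↦ 3·X^1·Y^1·Z^1.
  monomial 3·x^0·y^3 ↦ 3·X^0·Y^3·Z^0.
  monomial -1·x^0·y^2 ↦ -1·X^0·Y^2·Z^1.
  monomial 1·x^0·y^0 ↦ 1·X^0·Y^0·Z^3.
Collecting: F(X, Y, Z) = 3*X**3 - 2*X*Y**2 + 3*X*Y*Z + 3*Y**3 - Y**2*Z + Z**3.


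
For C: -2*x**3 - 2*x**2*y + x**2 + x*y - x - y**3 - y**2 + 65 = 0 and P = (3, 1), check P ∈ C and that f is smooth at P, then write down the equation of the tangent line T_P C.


Tangent line at P: -60*x - 20*y + 200 = 0.

Step 1: f(3, 1) = 0, so P lies on C.
Step 2: partial derivatives
  f_x(x, y) = -6*x**2 - 4*x*y + 2*x + y - 1, f_y(x, y) = -2*x**2 + x - 3*y**2 - 2*y.
  f_x(P) = -60, f_y(P) = -20 (gradient nonzero, so P is smooth).
Step 3: tangent line at P: -60·(x − 3) + -20·(y − 1) = 0.
Expanding: -60*x - 20*y + 200 = 0.


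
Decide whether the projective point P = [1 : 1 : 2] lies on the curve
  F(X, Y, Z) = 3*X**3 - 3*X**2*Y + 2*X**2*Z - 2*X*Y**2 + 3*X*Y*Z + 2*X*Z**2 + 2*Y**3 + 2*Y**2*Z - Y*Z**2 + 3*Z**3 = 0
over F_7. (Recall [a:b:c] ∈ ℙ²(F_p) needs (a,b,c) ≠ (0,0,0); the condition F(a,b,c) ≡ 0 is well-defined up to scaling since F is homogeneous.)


F(1,1,2) ≡ 0 (mod 7); P is on the curve.

Evaluate F(1, 1, 2) term-by-term (mod 7).
  3*X**3 ↦ 3·1·1·1 = 3
  -3*X**2*Y ↦ -3·1·1·1 = -3
  2*X**2*Z ↦ 2·1·1·2 = 4
  -2*X*Y**2 ↦ -2·1·1·1 = -2
  3*X*Y*Z ↦ 3·1·1·2 = 6
  2*X*Z**2 ↦ 2·1·1·4 = 8
  2*Y**3 ↦ 2·1·1·1 = 2
  2*Y**2*Z ↦ 2·1·1·2 = 4
  -Y*Z**2 ↦ -1·1·1·4 = -4
  3*Z**3 ↦ 3·1·1·8 = 24
Sum: F(1, 1, 2) = (3) + (-3) + (4) + (-2) + (6) + (8) + (2) + (4) + (-4) + (24) = 42.
Reducing mod 7: 42 ≡ 0 (mod 7).
Since F(a, b, c) ≡ 0 (mod 7), P lies on the curve.


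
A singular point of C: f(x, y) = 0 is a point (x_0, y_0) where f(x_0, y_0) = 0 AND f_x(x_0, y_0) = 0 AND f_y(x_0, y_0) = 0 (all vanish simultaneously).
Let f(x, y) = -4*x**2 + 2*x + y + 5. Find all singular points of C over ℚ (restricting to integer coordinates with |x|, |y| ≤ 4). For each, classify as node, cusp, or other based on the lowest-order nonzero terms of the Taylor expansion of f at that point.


No singular points in the scanned grid; C is smooth there.

Compute partial derivatives:
  f_x = 2 - 8*x.
  f_y = 1.
f_y = 1 is a nonzero constant, so f_y never vanishes: no point (x, y) can satisfy f = f_x = f_y = 0. In particular no (x, y) ∈ {−4, ..., 4}² is singular; the curve is smooth.


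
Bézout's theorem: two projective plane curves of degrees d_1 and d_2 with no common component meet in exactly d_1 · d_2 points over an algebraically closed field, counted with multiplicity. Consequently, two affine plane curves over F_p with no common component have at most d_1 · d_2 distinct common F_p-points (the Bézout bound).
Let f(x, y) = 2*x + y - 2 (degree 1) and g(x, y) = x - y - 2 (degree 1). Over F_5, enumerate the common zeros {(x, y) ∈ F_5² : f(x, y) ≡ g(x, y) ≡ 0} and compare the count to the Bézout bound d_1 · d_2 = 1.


Common zeros: {(3, 1)}; count = 1; Bézout bound = 1.

deg(f) = 1, deg(g) = 1, so Bézout bound = 1.
Scan x ∈ F_5. For each x, list the y ∈ F_5 with f(x, y) ≡ 0 and those with g(x, y) ≡ 0 (mod 5); the common zeros in that column are the intersection.
  x = 0: f ≡ 0 at y ∈ {2}; g ≡ 0 at y ∈ {3}; common: ∅.
  x = 1: f ≡ 0 at y ∈ {0}; g ≡ 0 at y ∈ {4}; common: ∅.
  x = 2: f ≡ 0 at y ∈ {3}; g ≡ 0 at y ∈ {0}; common: ∅.
  x = 3: f ≡ 0 at y ∈ {1}; g ≡ 0 at y ∈ {1}; common: {1}.
  x = 4: f ≡ 0 at y ∈ {4}; g ≡ 0 at y ∈ {2}; common: ∅.
Collecting: common zeros = {(3, 1)}, so the count is 1.
Comparison with the Bézout bound: 1 ≤ 1 = deg(f)·deg(g), as expected for curves with no common component (the bound is attained).


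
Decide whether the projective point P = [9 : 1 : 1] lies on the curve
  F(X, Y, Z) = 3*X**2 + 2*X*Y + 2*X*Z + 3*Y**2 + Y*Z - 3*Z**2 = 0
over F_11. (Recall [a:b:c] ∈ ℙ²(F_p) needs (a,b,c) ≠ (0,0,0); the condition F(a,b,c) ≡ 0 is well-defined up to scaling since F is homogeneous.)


F(9,1,1) ≡ 5 (mod 11); P is NOT on the curve.

Evaluate F(9, 1, 1) term-by-term (mod 11).
  3*X**2 ↦ 3·81·1·1 = 243
  2*X*Y ↦ 2·9·1·1 = 18
  2*X*Z ↦ 2·9·1·1 = 18
  3*Y**2 ↦ 3·1·1·1 = 3
  Y*Z ↦ 1·1·1·1 = 1
  -3*Z**2 ↦ -3·1·1·1 = -3
Sum: F(9, 1, 1) = (243) + (18) + (18) + (3) + (1) + (-3) = 280.
Reducing mod 11: 280 ≡ 5 (mod 11).
Since F(a, b, c) ≡ 5 ≠ 0 (mod 11), P does NOT lie on the curve.


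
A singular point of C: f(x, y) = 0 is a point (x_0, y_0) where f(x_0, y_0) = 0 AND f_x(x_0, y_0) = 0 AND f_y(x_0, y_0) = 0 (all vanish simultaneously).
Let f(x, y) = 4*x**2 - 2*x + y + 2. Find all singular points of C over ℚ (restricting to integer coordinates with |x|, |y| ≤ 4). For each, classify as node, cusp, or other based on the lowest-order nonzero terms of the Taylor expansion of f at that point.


No singular points in the scanned grid; C is smooth there.

Compute partial derivatives:
  f_x = 8*x - 2.
  f_y = 1.
f_y = 1 is a nonzero constant, so f_y never vanishes: no point (x, y) can satisfy f = f_x = f_y = 0. In particular no (x, y) ∈ {−4, ..., 4}² is singular; the curve is smooth.


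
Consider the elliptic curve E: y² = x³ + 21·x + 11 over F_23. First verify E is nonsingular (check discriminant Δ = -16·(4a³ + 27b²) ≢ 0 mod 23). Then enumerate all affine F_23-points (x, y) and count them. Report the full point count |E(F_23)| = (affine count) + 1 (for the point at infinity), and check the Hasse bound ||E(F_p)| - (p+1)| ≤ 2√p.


Affine points = {(3, 3), (3, 20), (6, 10), (6, 13), (7, 8), (7, 15), (8, 1), (8, 22), (9, 3), (9, 20), (10, 5), (10, 18), (11, 3), (11, 20), (12, 6), (12, 17), (14, 6), (14, 17), (16, 2), (16, 21), (19, 1), (19, 22), (20, 6), (20, 17), (22, 9), (22, 14)}; affine count = 26; |E(F_23)| = 27.

Discriminant check: Δ ∝ 4a³ + 27b² = 4·21³ + 27·11² = 4·9261 + 27·121 ≡ 15 (mod 23). Nonzero ⇒ E is nonsingular.
For each x ∈ F_23, compute rhs = x³ + 21·x + 11 mod 23, then count y ∈ F_23 with y² ≡ rhs.
  x = 0: rhs = 11, matching y values: none (0 points).
  x = 1: rhs = 10, matching y values: none (0 points).
  x = 2: rhs = 15, matching y values: none (0 points).
  x = 3: rhs = 9, matching y values: 3, 20 (2 points).
  x = 4: rhs = 21, matching y values: none (0 points).
  x = 5: rhs = 11, matching y values: none (0 points).
  x = 6: rhs = 8, matching y values: 10, 13 (2 points).
  x = 7: rhs = 18, matching y values: 8, 15 (2 points).
  x = 8: rhs = 1, matching y values: 1, 22 (2 points).
  x = 9: rhs = 9, matching y values: 3, 20 (2 points).
  x = 10: rhs = 2, matching y values: 5, 18 (2 points).
  x = 11: rhs = 9, matching y values: 3, 20 (2 points).
  x = 12: rhs = 13, matching y values: 6, 17 (2 points).
  x = 13: rhs = 20, matching y values: none (0 points).
  x = 14: rhs = 13, matching y values: 6, 17 (2 points).
  x = 15: rhs = 21, matching y values: none (0 points).
  x = 16: rhs = 4, matching y values: 2, 21 (2 points).
  x = 17: rhs = 14, matching y values: none (0 points).
  x = 18: rhs = 11, matching y values: none (0 points).
  x = 19: rhs = 1, matching y values: 1, 22 (2 points).
  x = 20: rhs = 13, matching y values: 6, 17 (2 points).
  x = 21: rhs = 7, matching y values: none (0 points).
  x = 22: rhs = 12, matching y values: 9, 14 (2 points).
Total affine count: 26.
Full point count |E(F_23)| = 26 + 1 = 27.
Hasse bound: |27 − (23+1)| = |3| = 3 ≤ 2√23 ≈ 9.5917 ✓.
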